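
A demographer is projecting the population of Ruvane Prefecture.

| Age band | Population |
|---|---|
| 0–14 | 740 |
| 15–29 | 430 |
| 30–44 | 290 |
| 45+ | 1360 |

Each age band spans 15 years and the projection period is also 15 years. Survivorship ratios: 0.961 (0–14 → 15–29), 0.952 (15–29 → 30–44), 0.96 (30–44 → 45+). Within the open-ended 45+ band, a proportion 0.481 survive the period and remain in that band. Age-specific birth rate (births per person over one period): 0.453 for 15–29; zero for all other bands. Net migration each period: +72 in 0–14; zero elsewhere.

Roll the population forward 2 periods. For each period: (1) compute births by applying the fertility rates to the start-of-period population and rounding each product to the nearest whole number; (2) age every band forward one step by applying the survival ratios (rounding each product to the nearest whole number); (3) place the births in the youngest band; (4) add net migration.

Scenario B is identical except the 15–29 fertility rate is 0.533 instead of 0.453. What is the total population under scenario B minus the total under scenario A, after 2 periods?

Let band 1 be 0–14 through band 4 = 45+.
— Period 1 —
Births: 430 × 0.453 = 195
Band 2: 740 × 0.961 = 711
Band 3: 430 × 0.952 = 409
Band 4: 290 × 0.96 + 1360 × 0.481 = 278 + 654 = 932
Net migration: Band 1 + 72 → 267
→ [267, 711, 409, 932]
— Period 2 —
Births: 711 × 0.453 = 322
Band 2: 267 × 0.961 = 257
Band 3: 711 × 0.952 = 677
Band 4: 409 × 0.96 + 932 × 0.481 = 393 + 448 = 841
Net migration: Band 1 + 72 → 394
→ [394, 257, 677, 841]
Scenario A total after 2 periods: 2169
Scenario B projection —
— Period 1 —
Births: 430 × 0.533 = 229
Band 2: 740 × 0.961 = 711
Band 3: 430 × 0.952 = 409
Band 4: 290 × 0.96 + 1360 × 0.481 = 278 + 654 = 932
Net migration: Band 1 + 72 → 301
→ [301, 711, 409, 932]
— Period 2 —
Births: 711 × 0.533 = 379
Band 2: 301 × 0.961 = 289
Band 3: 711 × 0.952 = 677
Band 4: 409 × 0.96 + 932 × 0.481 = 393 + 448 = 841
Net migration: Band 1 + 72 → 451
→ [451, 289, 677, 841]
Scenario B total after 2 periods: 2258
Difference B − A = 2258 − 2169 = 89

89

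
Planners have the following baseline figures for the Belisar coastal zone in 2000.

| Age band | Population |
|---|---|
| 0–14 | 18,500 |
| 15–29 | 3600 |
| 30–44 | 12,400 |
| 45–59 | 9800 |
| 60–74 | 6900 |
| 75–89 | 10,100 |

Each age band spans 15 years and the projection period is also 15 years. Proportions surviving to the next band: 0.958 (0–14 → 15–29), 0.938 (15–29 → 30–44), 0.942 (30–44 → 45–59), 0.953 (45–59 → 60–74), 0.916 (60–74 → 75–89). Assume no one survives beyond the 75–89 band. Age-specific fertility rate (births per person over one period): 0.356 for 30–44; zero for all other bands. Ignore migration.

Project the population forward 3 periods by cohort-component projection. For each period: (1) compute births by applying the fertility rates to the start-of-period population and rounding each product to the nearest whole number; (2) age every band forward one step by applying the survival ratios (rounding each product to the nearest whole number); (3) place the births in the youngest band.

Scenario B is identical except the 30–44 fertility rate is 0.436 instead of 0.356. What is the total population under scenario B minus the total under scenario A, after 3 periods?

(Bands numbered youngest = 1 to oldest = 6.)
Period 1.
Births: 12400 × 0.356 = 4414
Band 2: 18500 × 0.958 = 17723
Band 3: 3600 × 0.938 = 3377
Band 4: 12400 × 0.942 = 11681
Band 5: 9800 × 0.953 = 9339
Band 6: 6900 × 0.916 = 6320
Giving 4414 / 17723 / 3377 / 11681 / 9339 / 6320.
Period 2.
Births: 3377 × 0.356 = 1202
Band 2: 4414 × 0.958 = 4229
Band 3: 17723 × 0.938 = 16624
Band 4: 3377 × 0.942 = 3181
Band 5: 11681 × 0.953 = 11132
Band 6: 9339 × 0.916 = 8555
Giving 1202 / 4229 / 16624 / 3181 / 11132 / 8555.
Period 3.
Births: 16624 × 0.356 = 5918
Band 2: 1202 × 0.958 = 1152
Band 3: 4229 × 0.938 = 3967
Band 4: 16624 × 0.942 = 15660
Band 5: 3181 × 0.953 = 3031
Band 6: 11132 × 0.916 = 10197
Giving 5918 / 1152 / 3967 / 15660 / 3031 / 10197.
Scenario A total after 3 periods: 39925
Scenario B projection —
Period 1.
Births: 12400 × 0.436 = 5406
Band 2: 18500 × 0.958 = 17723
Band 3: 3600 × 0.938 = 3377
Band 4: 12400 × 0.942 = 11681
Band 5: 9800 × 0.953 = 9339
Band 6: 6900 × 0.916 = 6320
Giving 5406 / 17723 / 3377 / 11681 / 9339 / 6320.
Period 2.
Births: 3377 × 0.436 = 1472
Band 2: 5406 × 0.958 = 5179
Band 3: 17723 × 0.938 = 16624
Band 4: 3377 × 0.942 = 3181
Band 5: 11681 × 0.953 = 11132
Band 6: 9339 × 0.916 = 8555
Giving 1472 / 5179 / 16624 / 3181 / 11132 / 8555.
Period 3.
Births: 16624 × 0.436 = 7248
Band 2: 1472 × 0.958 = 1410
Band 3: 5179 × 0.938 = 4858
Band 4: 16624 × 0.942 = 15660
Band 5: 3181 × 0.953 = 3031
Band 6: 11132 × 0.916 = 10197
Giving 7248 / 1410 / 4858 / 15660 / 3031 / 10197.
Scenario B total after 3 periods: 42404
Difference B − A = 42404 − 39925 = 2479

2479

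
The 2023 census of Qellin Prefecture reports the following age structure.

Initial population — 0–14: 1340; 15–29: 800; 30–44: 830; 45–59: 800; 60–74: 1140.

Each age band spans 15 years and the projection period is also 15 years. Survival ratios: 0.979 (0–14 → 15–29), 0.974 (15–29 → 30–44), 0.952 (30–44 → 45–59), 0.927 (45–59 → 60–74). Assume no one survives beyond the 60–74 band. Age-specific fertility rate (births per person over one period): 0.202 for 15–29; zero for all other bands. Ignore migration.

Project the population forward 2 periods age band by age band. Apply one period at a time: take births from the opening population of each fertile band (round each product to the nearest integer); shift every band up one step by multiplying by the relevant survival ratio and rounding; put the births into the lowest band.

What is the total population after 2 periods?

3176

[period 1]
Births: 800 × 0.202 = 162
15–29: 1340 × 0.979 = 1312
30–44: 800 × 0.974 = 779
45–59: 830 × 0.952 = 790
60–74: 800 × 0.927 = 742
Population now: 0–14=162, 15–29=1312, 30–44=779, 45–59=790, 60–74=742
[period 2]
Births: 1312 × 0.202 = 265
15–29: 162 × 0.979 = 159
30–44: 1312 × 0.974 = 1278
45–59: 779 × 0.952 = 742
60–74: 790 × 0.927 = 732
Population now: 0–14=265, 15–29=159, 30–44=1278, 45–59=742, 60–74=732
Total after period 2: 265 + 159 + 1278 + 742 + 732 = 3176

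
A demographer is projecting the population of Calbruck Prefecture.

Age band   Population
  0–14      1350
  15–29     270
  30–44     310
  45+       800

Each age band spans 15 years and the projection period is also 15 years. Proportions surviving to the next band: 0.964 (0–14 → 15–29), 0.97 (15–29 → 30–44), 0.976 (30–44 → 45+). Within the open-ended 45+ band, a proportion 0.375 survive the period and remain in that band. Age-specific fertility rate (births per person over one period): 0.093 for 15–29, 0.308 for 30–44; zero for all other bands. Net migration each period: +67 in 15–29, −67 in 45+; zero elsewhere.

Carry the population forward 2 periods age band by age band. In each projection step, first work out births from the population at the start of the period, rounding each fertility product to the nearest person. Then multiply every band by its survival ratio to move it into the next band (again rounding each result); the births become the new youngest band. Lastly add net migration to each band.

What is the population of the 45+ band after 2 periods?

390

Period 1:
Births: 270 * 0.093 = 25  |  310 * 0.308 = 95 — total 120
15–29: 1350 * 0.964 = 1301
30–44: 270 * 0.97 = 262
45+: 310 * 0.976 + 800 * 0.375 = 303 + 300 = 603
Net migration: 15–29 + 67 → 1368; 45+ − 67 → 536
Population now: 0–14=120, 15–29=1368, 30–44=262, 45+=536
Period 2:
Births: 1368 * 0.093 = 127  |  262 * 0.308 = 81 — total 208
15–29: 120 * 0.964 = 116
30–44: 1368 * 0.97 = 1327
45+: 262 * 0.976 + 536 * 0.375 = 256 + 201 = 457
Net migration: 15–29 + 67 → 183; 45+ − 67 → 390
Population now: 0–14=208, 15–29=183, 30–44=1327, 45+=390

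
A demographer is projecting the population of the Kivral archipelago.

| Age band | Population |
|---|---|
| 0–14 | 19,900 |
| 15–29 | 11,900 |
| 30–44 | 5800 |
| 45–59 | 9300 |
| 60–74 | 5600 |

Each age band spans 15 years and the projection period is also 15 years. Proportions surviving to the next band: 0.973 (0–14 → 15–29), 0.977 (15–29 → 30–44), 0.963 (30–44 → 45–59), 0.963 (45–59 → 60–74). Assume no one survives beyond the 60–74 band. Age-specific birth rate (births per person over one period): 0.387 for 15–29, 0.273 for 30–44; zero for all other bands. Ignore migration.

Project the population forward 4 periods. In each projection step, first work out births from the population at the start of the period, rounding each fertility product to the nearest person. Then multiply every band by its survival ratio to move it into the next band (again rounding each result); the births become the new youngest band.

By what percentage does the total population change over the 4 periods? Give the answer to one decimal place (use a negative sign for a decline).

-11.9

Let band 1 be 0–14 through band 5 = 60–74.
— Period 1 —
Births: 11900 × 0.387 = 4605  |  5800 × 0.273 = 1583 → 6188
Band 2: 19900 × 0.973 = 19363
Band 3: 11900 × 0.977 = 11626
Band 4: 5800 × 0.963 = 5585
Band 5: 9300 × 0.963 = 8956
Population now: 0–14=6188, 15–29=19363, 30–44=11626, 45–59=5585, 60–74=8956
— Period 2 —
Births: 19363 × 0.387 = 7493  |  11626 × 0.273 = 3174 → 10667
Band 2: 6188 × 0.973 = 6021
Band 3: 19363 × 0.977 = 18918
Band 4: 11626 × 0.963 = 11196
Band 5: 5585 × 0.963 = 5378
Population now: 0–14=10667, 15–29=6021, 30–44=18918, 45–59=11196, 60–74=5378
— Period 3 —
Births: 6021 × 0.387 = 2330  |  18918 × 0.273 = 5165 → 7495
Band 2: 10667 × 0.973 = 10379
Band 3: 6021 × 0.977 = 5883
Band 4: 18918 × 0.963 = 18218
Band 5: 11196 × 0.963 = 10782
Population now: 0–14=7495, 15–29=10379, 30–44=5883, 45–59=18218, 60–74=10782
— Period 4 —
Births: 10379 × 0.387 = 4017  |  5883 × 0.273 = 1606 → 5623
Band 2: 7495 × 0.973 = 7293
Band 3: 10379 × 0.977 = 10140
Band 4: 5883 × 0.963 = 5665
Band 5: 18218 × 0.963 = 17544
Population now: 0–14=5623, 15–29=7293, 30–44=10140, 45–59=5665, 60–74=17544
Total: 52500 → 46265; change = -6235; percentage change = -11.9%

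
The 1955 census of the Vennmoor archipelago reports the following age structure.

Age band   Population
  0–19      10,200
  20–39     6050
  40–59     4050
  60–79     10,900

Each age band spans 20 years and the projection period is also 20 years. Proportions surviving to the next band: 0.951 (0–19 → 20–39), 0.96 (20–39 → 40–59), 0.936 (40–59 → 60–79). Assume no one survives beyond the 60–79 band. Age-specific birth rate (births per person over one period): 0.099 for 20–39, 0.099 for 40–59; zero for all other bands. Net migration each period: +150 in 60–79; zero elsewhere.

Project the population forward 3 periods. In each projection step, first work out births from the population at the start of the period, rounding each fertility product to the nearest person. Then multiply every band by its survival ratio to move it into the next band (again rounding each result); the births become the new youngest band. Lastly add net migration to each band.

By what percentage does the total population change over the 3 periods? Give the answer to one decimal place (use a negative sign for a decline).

-60.7

Call the bands 1 to 4, youngest first.
[period 1]
Births: 6050 × 0.099 = 599  |  4050 × 0.099 = 401 ⇒ total 1000
Band 2: 10200 × 0.951 = 9700
Band 3: 6050 × 0.96 = 5808
Band 4: 4050 × 0.936 = 3791
Net migration: Band 4 + 150 → 3941
→ [1000, 9700, 5808, 3941]
[period 2]
Births: 9700 × 0.099 = 960  |  5808 × 0.099 = 575 ⇒ total 1535
Band 2: 1000 × 0.951 = 951
Band 3: 9700 × 0.96 = 9312
Band 4: 5808 × 0.936 = 5436
Net migration: Band 4 + 150 → 5586
→ [1535, 951, 9312, 5586]
[period 3]
Births: 951 × 0.099 = 94  |  9312 × 0.099 = 922 ⇒ total 1016
Band 2: 1535 × 0.951 = 1460
Band 3: 951 × 0.96 = 913
Band 4: 9312 × 0.936 = 8716
Net migration: Band 4 + 150 → 8866
→ [1016, 1460, 913, 8866]
Total: 31200 → 12255; change = -18945; percentage change = -60.7%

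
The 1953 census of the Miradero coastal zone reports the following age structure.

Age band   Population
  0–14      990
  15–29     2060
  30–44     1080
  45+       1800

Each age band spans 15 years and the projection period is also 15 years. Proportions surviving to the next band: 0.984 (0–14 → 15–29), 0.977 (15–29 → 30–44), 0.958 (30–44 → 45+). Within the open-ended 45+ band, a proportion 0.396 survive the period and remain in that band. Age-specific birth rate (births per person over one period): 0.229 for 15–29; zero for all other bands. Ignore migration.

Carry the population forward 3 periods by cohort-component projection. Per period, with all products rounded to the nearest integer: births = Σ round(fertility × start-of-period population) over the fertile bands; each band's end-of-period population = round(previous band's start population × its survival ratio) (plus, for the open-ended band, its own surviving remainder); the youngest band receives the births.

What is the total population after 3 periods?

Numbering the groups 1..4 from youngest to oldest:
[period 1]
Births: 2060 * 0.229 = 472
Group 2: 990 * 0.984 = 974
Group 3: 2060 * 0.977 = 2013
Group 4: 1080 * 0.958 + 1800 * 0.396 = 1035 + 713 = 1748
→ [472, 974, 2013, 1748]
[period 2]
Births: 974 * 0.229 = 223
Group 2: 472 * 0.984 = 464
Group 3: 974 * 0.977 = 952
Group 4: 2013 * 0.958 + 1748 * 0.396 = 1928 + 692 = 2620
→ [223, 464, 952, 2620]
[period 3]
Births: 464 * 0.229 = 106
Group 2: 223 * 0.984 = 219
Group 3: 464 * 0.977 = 453
Group 4: 952 * 0.958 + 2620 * 0.396 = 912 + 1038 = 1950
→ [106, 219, 453, 1950]
Total after period 3: 106 + 219 + 453 + 1950 = 2728

2728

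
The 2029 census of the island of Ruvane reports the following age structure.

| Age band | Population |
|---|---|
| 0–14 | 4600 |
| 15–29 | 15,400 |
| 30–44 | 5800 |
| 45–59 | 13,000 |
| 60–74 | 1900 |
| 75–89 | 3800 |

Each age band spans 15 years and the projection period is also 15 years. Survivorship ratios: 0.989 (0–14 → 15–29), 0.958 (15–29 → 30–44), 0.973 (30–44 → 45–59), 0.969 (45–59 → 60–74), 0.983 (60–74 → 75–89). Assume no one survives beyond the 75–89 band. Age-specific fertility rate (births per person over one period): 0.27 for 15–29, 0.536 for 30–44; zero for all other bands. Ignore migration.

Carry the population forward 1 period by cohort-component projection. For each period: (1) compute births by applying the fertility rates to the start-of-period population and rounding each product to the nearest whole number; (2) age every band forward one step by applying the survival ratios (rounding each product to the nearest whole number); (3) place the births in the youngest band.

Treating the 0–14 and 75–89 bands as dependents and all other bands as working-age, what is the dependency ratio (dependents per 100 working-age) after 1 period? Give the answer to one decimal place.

(Groups numbered youngest = 1 to oldest = 6.)
— Period 1 —
Births: 15400 * 0.27 = 4158, 5800 * 0.536 = 3109 → total 7267
Group 2: 4600 * 0.989 = 4549
Group 3: 15400 * 0.958 = 14753
Group 4: 5800 * 0.973 = 5643
Group 5: 13000 * 0.969 = 12597
Group 6: 1900 * 0.983 = 1868
→ [7267, 4549, 14753, 5643, 12597, 1868]
Dependents (band 0–14 + band 75–89) = 7267 + 1868 = 9135; working-age = 37542; ratio = 9135/37542 × 100 = 24.3

24.3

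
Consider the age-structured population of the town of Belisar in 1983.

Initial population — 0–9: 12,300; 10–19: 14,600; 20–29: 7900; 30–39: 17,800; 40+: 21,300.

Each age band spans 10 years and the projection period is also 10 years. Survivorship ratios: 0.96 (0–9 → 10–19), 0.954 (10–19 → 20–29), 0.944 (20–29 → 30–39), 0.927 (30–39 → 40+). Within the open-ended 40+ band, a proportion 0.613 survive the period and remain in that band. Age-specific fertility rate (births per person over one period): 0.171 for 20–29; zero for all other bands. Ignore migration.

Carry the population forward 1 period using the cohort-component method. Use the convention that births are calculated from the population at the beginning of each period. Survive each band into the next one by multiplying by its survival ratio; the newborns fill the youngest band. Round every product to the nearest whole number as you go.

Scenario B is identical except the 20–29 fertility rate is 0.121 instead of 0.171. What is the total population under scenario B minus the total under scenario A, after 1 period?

— Period 1 —
Births: 7900 × 0.171 = 1351
10–19: 12300 × 0.96 = 11808
20–29: 14600 × 0.954 = 13928
30–39: 7900 × 0.944 = 7458
40+: 17800 × 0.927 + 21300 × 0.613 = 16501 + 13057 = 29558
Giving 1351 / 11808 / 13928 / 7458 / 29558.
Scenario A total after 1 period: 64103
Scenario B projection —
— Period 1 —
Births: 7900 × 0.121 = 956
10–19: 12300 × 0.96 = 11808
20–29: 14600 × 0.954 = 13928
30–39: 7900 × 0.944 = 7458
40+: 17800 × 0.927 + 21300 × 0.613 = 16501 + 13057 = 29558
Giving 956 / 11808 / 13928 / 7458 / 29558.
Scenario B total after 1 period: 63708
Difference B − A = 63708 − 64103 = -395

-395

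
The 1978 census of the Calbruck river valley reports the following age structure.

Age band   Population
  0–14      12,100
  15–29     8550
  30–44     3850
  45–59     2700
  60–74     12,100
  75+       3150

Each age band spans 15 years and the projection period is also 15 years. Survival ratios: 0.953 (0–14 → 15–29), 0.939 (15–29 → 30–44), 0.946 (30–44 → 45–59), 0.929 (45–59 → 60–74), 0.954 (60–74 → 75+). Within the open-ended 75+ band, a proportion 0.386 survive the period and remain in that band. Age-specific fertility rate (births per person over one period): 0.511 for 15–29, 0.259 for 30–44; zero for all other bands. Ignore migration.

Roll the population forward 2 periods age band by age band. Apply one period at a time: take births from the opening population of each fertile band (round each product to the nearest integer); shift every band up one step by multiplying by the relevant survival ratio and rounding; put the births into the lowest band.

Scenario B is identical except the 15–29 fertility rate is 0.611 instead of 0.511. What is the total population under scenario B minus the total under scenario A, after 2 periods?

1968

Period 1:
Births: 8550 × 0.511 = 4369, 3850 × 0.259 = 997 → 5366
15–29: 12100 × 0.953 = 11531
30–44: 8550 × 0.939 = 8028
45–59: 3850 × 0.946 = 3642
60–74: 2700 × 0.929 = 2508
75+: 12100 × 0.954 + 3150 × 0.386 = 11543 + 1216 = 12759
→ [5366, 11531, 8028, 3642, 2508, 12759]
Period 2:
Births: 11531 × 0.511 = 5892, 8028 × 0.259 = 2079 → 7971
15–29: 5366 × 0.953 = 5114
30–44: 11531 × 0.939 = 10828
45–59: 8028 × 0.946 = 7594
60–74: 3642 × 0.929 = 3383
75+: 2508 × 0.954 + 12759 × 0.386 = 2393 + 4925 = 7318
→ [7971, 5114, 10828, 7594, 3383, 7318]
Scenario A total after 2 periods: 42208
Scenario B projection —
Period 1:
Births: 8550 × 0.611 = 5224, 3850 × 0.259 = 997 → 6221
15–29: 12100 × 0.953 = 11531
30–44: 8550 × 0.939 = 8028
45–59: 3850 × 0.946 = 3642
60–74: 2700 × 0.929 = 2508
75+: 12100 × 0.954 + 3150 × 0.386 = 11543 + 1216 = 12759
→ [6221, 11531, 8028, 3642, 2508, 12759]
Period 2:
Births: 11531 × 0.611 = 7045, 8028 × 0.259 = 2079 → 9124
15–29: 6221 × 0.953 = 5929
30–44: 11531 × 0.939 = 10828
45–59: 8028 × 0.946 = 7594
60–74: 3642 × 0.929 = 3383
75+: 2508 × 0.954 + 12759 × 0.386 = 2393 + 4925 = 7318
→ [9124, 5929, 10828, 7594, 3383, 7318]
Scenario B total after 2 periods: 44176
Difference B − A = 44176 − 42208 = 1968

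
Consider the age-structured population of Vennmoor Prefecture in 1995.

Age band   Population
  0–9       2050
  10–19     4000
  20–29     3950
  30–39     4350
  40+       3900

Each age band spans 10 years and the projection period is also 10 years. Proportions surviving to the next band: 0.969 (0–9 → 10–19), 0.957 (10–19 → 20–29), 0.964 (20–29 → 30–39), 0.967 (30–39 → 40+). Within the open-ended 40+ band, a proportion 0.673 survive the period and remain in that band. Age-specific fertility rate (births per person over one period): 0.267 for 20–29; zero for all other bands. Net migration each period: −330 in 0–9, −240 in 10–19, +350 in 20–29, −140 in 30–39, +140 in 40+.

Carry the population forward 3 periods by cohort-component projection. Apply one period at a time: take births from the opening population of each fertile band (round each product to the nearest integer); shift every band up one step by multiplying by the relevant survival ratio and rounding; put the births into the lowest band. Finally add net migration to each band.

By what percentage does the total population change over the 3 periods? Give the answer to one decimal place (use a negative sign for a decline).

Numbering the groups 1..5 from youngest to oldest:
— Period 1 —
Births: 3950 × 0.267 = 1055
Group 2: 2050 × 0.969 = 1986
Group 3: 4000 × 0.957 = 3828
Group 4: 3950 × 0.964 = 3808
Group 5: 4350 × 0.967 + 3900 × 0.673 = 4206 + 2625 = 6831
Net migration: Group 1 − 330 → 725; Group 2 − 240 → 1746; Group 3 + 350 → 4178; Group 4 − 140 → 3668; Group 5 + 140 → 6971
End of period: [725, 1746, 4178, 3668, 6971]
— Period 2 —
Births: 4178 × 0.267 = 1116
Group 2: 725 × 0.969 = 703
Group 3: 1746 × 0.957 = 1671
Group 4: 4178 × 0.964 = 4028
Group 5: 3668 × 0.967 + 6971 × 0.673 = 3547 + 4691 = 8238
Net migration: Group 1 − 330 → 786; Group 2 − 240 → 463; Group 3 + 350 → 2021; Group 4 − 140 → 3888; Group 5 + 140 → 8378
End of period: [786, 463, 2021, 3888, 8378]
— Period 3 —
Births: 2021 × 0.267 = 540
Group 2: 786 × 0.969 = 762
Group 3: 463 × 0.957 = 443
Group 4: 2021 × 0.964 = 1948
Group 5: 3888 × 0.967 + 8378 × 0.673 = 3760 + 5638 = 9398
Net migration: Group 1 − 330 → 210; Group 2 − 240 → 522; Group 3 + 350 → 793; Group 4 − 140 → 1808; Group 5 + 140 → 9538
End of period: [210, 522, 793, 1808, 9538]
Total: 18250 → 12871; change = -5379; percentage change = -29.5%

-29.5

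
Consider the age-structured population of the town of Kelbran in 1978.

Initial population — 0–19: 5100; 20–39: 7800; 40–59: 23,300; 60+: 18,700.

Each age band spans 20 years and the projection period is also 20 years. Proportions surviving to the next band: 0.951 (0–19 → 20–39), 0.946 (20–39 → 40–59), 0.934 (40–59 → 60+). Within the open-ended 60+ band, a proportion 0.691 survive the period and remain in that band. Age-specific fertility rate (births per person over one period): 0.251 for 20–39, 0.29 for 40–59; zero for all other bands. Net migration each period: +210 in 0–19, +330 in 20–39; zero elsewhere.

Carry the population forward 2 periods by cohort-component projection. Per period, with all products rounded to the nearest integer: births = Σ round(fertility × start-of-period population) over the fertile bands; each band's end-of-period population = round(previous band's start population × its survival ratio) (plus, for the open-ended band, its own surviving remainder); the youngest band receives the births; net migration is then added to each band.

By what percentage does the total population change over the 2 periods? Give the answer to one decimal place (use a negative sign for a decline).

Period 1.
Births: 7800 × 0.251 = 1958, 23300 × 0.29 = 6757 → 8715
20–39: 5100 × 0.951 = 4850
40–59: 7800 × 0.946 = 7379
60+: 23300 × 0.934 + 18700 × 0.691 = 21762 + 12922 = 34684
Net migration: 0–19 + 210 → 8925; 20–39 + 330 → 5180
Population now: 0–19=8925, 20–39=5180, 40–59=7379, 60+=34684
Period 2.
Births: 5180 × 0.251 = 1300, 7379 × 0.29 = 2140 → 3440
20–39: 8925 × 0.951 = 8488
40–59: 5180 × 0.946 = 4900
60+: 7379 × 0.934 + 34684 × 0.691 = 6892 + 23967 = 30859
Net migration: 0–19 + 210 → 3650; 20–39 + 330 → 8818
Population now: 0–19=3650, 20–39=8818, 40–59=4900, 60+=30859
Total: 54900 → 48227; change = -6673; percentage change = -12.2%

-12.2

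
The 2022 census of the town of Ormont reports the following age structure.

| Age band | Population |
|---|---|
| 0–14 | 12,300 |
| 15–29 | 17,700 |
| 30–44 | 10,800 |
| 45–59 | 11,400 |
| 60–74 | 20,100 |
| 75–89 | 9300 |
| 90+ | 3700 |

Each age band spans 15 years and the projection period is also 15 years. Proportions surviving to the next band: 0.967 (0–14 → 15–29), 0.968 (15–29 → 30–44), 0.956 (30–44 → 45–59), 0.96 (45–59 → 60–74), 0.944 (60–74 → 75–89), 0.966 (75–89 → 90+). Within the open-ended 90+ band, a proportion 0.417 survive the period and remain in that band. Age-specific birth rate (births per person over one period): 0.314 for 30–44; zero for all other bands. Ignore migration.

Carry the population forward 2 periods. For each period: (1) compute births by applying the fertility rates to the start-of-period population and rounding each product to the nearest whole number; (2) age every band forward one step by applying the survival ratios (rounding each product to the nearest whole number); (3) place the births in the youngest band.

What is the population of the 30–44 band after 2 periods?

— Period 1 —
Births: 10800 × 0.314 = 3391
15–29: 12300 × 0.967 = 11894
30–44: 17700 × 0.968 = 17134
45–59: 10800 × 0.956 = 10325
60–74: 11400 × 0.96 = 10944
75–89: 20100 × 0.944 = 18974
90+: 9300 × 0.966 + 3700 × 0.417 = 8984 + 1543 = 10527
Population now: 0–14=3391, 15–29=11894, 30–44=17134, 45–59=10325, 60–74=10944, 75–89=18974, 90+=10527
— Period 2 —
Births: 17134 × 0.314 = 5380
15–29: 3391 × 0.967 = 3279
30–44: 11894 × 0.968 = 11513
45–59: 17134 × 0.956 = 16380
60–74: 10325 × 0.96 = 9912
75–89: 10944 × 0.944 = 10331
90+: 18974 × 0.966 + 10527 × 0.417 = 18329 + 4390 = 22719
Population now: 0–14=5380, 15–29=3279, 30–44=11513, 45–59=16380, 60–74=9912, 75–89=10331, 90+=22719

11513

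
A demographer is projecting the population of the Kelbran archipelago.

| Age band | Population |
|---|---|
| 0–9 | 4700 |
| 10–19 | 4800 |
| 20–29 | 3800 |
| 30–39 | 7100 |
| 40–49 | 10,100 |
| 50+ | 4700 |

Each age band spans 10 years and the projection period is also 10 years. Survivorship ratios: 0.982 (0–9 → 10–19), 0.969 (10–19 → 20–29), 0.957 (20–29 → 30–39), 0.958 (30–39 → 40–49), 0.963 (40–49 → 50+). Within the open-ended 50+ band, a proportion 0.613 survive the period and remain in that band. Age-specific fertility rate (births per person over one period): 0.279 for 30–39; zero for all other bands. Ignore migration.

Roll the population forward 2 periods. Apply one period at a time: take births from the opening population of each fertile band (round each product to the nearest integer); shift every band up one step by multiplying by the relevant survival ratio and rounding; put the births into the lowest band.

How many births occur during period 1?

Call the bands 1 to 6, youngest first.
After projecting period 1:
Births: 7100 × 0.279 = 1981
Band 2: 4700 × 0.982 = 4615
Band 3: 4800 × 0.969 = 4651
Band 4: 3800 × 0.957 = 3637
Band 5: 7100 × 0.958 = 6802
Band 6: 10100 × 0.963 + 4700 × 0.613 = 9726 + 2881 = 12607
Population now: 0–9=1981, 10–19=4615, 20–29=4651, 30–39=3637, 40–49=6802, 50+=12607

1981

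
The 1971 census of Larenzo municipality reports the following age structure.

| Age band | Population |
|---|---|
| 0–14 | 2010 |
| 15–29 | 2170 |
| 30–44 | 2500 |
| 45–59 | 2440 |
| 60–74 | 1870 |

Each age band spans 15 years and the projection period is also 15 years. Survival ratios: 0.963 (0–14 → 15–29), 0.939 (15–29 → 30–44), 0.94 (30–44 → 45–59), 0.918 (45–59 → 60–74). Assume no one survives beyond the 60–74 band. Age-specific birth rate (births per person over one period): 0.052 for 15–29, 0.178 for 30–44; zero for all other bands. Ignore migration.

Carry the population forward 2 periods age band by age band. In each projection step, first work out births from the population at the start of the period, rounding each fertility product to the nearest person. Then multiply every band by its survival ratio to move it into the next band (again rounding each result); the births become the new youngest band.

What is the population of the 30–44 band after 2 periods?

1818

(Groups numbered youngest = 1 to oldest = 5.)
— Period 1 —
Births: 2170 * 0.052 = 113, 2500 * 0.178 = 445 ⇒ total 558
Group 2: 2010 * 0.963 = 1936
Group 3: 2170 * 0.939 = 2038
Group 4: 2500 * 0.94 = 2350
Group 5: 2440 * 0.918 = 2240
Population now: 0–14=558, 15–29=1936, 30–44=2038, 45–59=2350, 60–74=2240
— Period 2 —
Births: 1936 * 0.052 = 101, 2038 * 0.178 = 363 ⇒ total 464
Group 2: 558 * 0.963 = 537
Group 3: 1936 * 0.939 = 1818
Group 4: 2038 * 0.94 = 1916
Group 5: 2350 * 0.918 = 2157
Population now: 0–14=464, 15–29=537, 30–44=1818, 45–59=1916, 60–74=2157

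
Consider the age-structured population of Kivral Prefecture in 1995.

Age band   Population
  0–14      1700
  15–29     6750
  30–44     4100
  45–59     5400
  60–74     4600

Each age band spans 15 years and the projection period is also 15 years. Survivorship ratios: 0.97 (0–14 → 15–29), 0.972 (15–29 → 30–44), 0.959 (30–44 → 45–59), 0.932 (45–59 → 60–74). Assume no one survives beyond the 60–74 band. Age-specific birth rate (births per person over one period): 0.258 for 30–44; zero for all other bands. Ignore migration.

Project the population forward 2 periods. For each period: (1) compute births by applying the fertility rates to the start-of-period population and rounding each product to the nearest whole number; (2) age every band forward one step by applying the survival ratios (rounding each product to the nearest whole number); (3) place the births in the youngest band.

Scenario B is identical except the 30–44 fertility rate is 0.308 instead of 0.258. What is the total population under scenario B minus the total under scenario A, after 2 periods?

527

[period 1]
Births: 4100 × 0.258 = 1058
15–29: 1700 × 0.97 = 1649
30–44: 6750 × 0.972 = 6561
45–59: 4100 × 0.959 = 3932
60–74: 5400 × 0.932 = 5033
End of period: [1058, 1649, 6561, 3932, 5033]
[period 2]
Births: 6561 × 0.258 = 1693
15–29: 1058 × 0.97 = 1026
30–44: 1649 × 0.972 = 1603
45–59: 6561 × 0.959 = 6292
60–74: 3932 × 0.932 = 3665
End of period: [1693, 1026, 1603, 6292, 3665]
Scenario A total after 2 periods: 14279
Scenario B projection —
[period 1]
Births: 4100 × 0.308 = 1263
15–29: 1700 × 0.97 = 1649
30–44: 6750 × 0.972 = 6561
45–59: 4100 × 0.959 = 3932
60–74: 5400 × 0.932 = 5033
End of period: [1263, 1649, 6561, 3932, 5033]
[period 2]
Births: 6561 × 0.308 = 2021
15–29: 1263 × 0.97 = 1225
30–44: 1649 × 0.972 = 1603
45–59: 6561 × 0.959 = 6292
60–74: 3932 × 0.932 = 3665
End of period: [2021, 1225, 1603, 6292, 3665]
Scenario B total after 2 periods: 14806
Difference B − A = 14806 − 14279 = 527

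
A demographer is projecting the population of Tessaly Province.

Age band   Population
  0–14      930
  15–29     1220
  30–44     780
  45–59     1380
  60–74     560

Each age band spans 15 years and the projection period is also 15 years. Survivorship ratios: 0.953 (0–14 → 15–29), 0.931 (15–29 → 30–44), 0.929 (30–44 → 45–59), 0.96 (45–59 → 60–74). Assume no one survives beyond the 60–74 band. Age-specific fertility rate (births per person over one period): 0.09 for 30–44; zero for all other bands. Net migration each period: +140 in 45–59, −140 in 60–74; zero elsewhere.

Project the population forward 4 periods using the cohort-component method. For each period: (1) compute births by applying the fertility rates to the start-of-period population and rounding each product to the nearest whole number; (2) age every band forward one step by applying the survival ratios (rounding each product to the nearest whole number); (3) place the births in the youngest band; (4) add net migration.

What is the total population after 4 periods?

[period 1]
Births: 780 × 0.09 = 70
15–29: 930 × 0.953 = 886
30–44: 1220 × 0.931 = 1136
45–59: 780 × 0.929 = 725
60–74: 1380 × 0.96 = 1325
Net migration: 45–59 + 140 → 865; 60–74 − 140 → 1185
Giving 70 / 886 / 1136 / 865 / 1185.
[period 2]
Births: 1136 × 0.09 = 102
15–29: 70 × 0.953 = 67
30–44: 886 × 0.931 = 825
45–59: 1136 × 0.929 = 1055
60–74: 865 × 0.96 = 830
Net migration: 45–59 + 140 → 1195; 60–74 − 140 → 690
Giving 102 / 67 / 825 / 1195 / 690.
[period 3]
Births: 825 × 0.09 = 74
15–29: 102 × 0.953 = 97
30–44: 67 × 0.931 = 62
45–59: 825 × 0.929 = 766
60–74: 1195 × 0.96 = 1147
Net migration: 45–59 + 140 → 906; 60–74 − 140 → 1007
Giving 74 / 97 / 62 / 906 / 1007.
[period 4]
Births: 62 × 0.09 = 6
15–29: 74 × 0.953 = 71
30–44: 97 × 0.931 = 90
45–59: 62 × 0.929 = 58
60–74: 906 × 0.96 = 870
Net migration: 45–59 + 140 → 198; 60–74 − 140 → 730
Giving 6 / 71 / 90 / 198 / 730.
Total after period 4: 6 + 71 + 90 + 198 + 730 = 1095

1095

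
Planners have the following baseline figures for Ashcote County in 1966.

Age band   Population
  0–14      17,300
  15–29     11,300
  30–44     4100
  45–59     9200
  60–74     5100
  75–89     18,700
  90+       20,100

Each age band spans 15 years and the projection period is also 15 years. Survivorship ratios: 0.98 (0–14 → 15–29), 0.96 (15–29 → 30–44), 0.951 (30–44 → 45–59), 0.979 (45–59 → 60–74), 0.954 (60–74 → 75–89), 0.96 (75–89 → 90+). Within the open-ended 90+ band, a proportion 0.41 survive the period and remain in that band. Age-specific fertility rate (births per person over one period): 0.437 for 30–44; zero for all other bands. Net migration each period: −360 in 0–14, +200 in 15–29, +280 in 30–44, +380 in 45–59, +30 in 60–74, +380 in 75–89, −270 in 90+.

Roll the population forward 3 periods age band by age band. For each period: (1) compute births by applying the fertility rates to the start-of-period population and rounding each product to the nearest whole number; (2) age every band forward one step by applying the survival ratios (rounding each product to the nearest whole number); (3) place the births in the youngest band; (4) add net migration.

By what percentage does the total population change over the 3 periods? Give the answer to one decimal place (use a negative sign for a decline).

-30.6

(Bands numbered youngest = 1 to oldest = 7.)
After projecting period 1:
Births: 4100 × 0.437 = 1792
Band 2: 17300 × 0.98 = 16954
Band 3: 11300 × 0.96 = 10848
Band 4: 4100 × 0.951 = 3899
Band 5: 9200 × 0.979 = 9007
Band 6: 5100 × 0.954 = 4865
Band 7: 18700 × 0.96 + 20100 × 0.41 = 17952 + 8241 = 26193
Net migration: Band 1 − 360 → 1432; Band 2 + 200 → 17154; Band 3 + 280 → 11128; Band 4 + 380 → 4279; Band 5 + 30 → 9037; Band 6 + 380 → 5245; Band 7 − 270 → 25923
Population now: 0–14=1432, 15–29=17154, 30–44=11128, 45–59=4279, 60–74=9037, 75–89=5245, 90+=25923
After projecting period 2:
Births: 11128 × 0.437 = 4863
Band 2: 1432 × 0.98 = 1403
Band 3: 17154 × 0.96 = 16468
Band 4: 11128 × 0.951 = 10583
Band 5: 4279 × 0.979 = 4189
Band 6: 9037 × 0.954 = 8621
Band 7: 5245 × 0.96 + 25923 × 0.41 = 5035 + 10628 = 15663
Net migration: Band 1 − 360 → 4503; Band 2 + 200 → 1603; Band 3 + 280 → 16748; Band 4 + 380 → 10963; Band 5 + 30 → 4219; Band 6 + 380 → 9001; Band 7 − 270 → 15393
Population now: 0–14=4503, 15–29=1603, 30–44=16748, 45–59=10963, 60–74=4219, 75–89=9001, 90+=15393
After projecting period 3:
Births: 16748 × 0.437 = 7319
Band 2: 4503 × 0.98 = 4413
Band 3: 1603 × 0.96 = 1539
Band 4: 16748 × 0.951 = 15927
Band 5: 10963 × 0.979 = 10733
Band 6: 4219 × 0.954 = 4025
Band 7: 9001 × 0.96 + 15393 × 0.41 = 8641 + 6311 = 14952
Net migration: Band 1 − 360 → 6959; Band 2 + 200 → 4613; Band 3 + 280 → 1819; Band 4 + 380 → 16307; Band 5 + 30 → 10763; Band 6 + 380 → 4405; Band 7 − 270 → 14682
Population now: 0–14=6959, 15–29=4613, 30–44=1819, 45–59=16307, 60–74=10763, 75–89=4405, 90+=14682
Total: 85800 → 59548; change = -26252; percentage change = -30.6%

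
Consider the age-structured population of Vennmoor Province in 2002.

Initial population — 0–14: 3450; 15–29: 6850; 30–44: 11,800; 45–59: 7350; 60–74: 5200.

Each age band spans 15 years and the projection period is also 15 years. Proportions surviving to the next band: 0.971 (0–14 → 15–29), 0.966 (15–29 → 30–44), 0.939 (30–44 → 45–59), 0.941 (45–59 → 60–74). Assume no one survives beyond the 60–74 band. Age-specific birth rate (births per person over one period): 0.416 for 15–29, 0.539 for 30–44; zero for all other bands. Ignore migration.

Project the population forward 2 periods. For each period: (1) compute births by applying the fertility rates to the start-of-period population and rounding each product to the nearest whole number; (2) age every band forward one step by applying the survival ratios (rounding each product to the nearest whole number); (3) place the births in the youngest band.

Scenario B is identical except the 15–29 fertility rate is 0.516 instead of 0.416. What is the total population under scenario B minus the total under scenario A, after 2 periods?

Let band 1 be 0–14 through band 5 = 60–74.
Period 1:
Births: 6850 * 0.416 = 2850  |  11800 * 0.539 = 6360 — total 9210
Band 2: 3450 * 0.971 = 3350
Band 3: 6850 * 0.966 = 6617
Band 4: 11800 * 0.939 = 11080
Band 5: 7350 * 0.941 = 6916
→ [9210, 3350, 6617, 11080, 6916]
Period 2:
Births: 3350 * 0.416 = 1394  |  6617 * 0.539 = 3567 — total 4961
Band 2: 9210 * 0.971 = 8943
Band 3: 3350 * 0.966 = 3236
Band 4: 6617 * 0.939 = 6213
Band 5: 11080 * 0.941 = 10426
→ [4961, 8943, 3236, 6213, 10426]
Scenario A total after 2 periods: 33779
Scenario B projection —
Period 1:
Births: 6850 * 0.516 = 3535  |  11800 * 0.539 = 6360 — total 9895
Band 2: 3450 * 0.971 = 3350
Band 3: 6850 * 0.966 = 6617
Band 4: 11800 * 0.939 = 11080
Band 5: 7350 * 0.941 = 6916
→ [9895, 3350, 6617, 11080, 6916]
Period 2:
Births: 3350 * 0.516 = 1729  |  6617 * 0.539 = 3567 — total 5296
Band 2: 9895 * 0.971 = 9608
Band 3: 3350 * 0.966 = 3236
Band 4: 6617 * 0.939 = 6213
Band 5: 11080 * 0.941 = 10426
→ [5296, 9608, 3236, 6213, 10426]
Scenario B total after 2 periods: 34779
Difference B − A = 34779 − 33779 = 1000

1000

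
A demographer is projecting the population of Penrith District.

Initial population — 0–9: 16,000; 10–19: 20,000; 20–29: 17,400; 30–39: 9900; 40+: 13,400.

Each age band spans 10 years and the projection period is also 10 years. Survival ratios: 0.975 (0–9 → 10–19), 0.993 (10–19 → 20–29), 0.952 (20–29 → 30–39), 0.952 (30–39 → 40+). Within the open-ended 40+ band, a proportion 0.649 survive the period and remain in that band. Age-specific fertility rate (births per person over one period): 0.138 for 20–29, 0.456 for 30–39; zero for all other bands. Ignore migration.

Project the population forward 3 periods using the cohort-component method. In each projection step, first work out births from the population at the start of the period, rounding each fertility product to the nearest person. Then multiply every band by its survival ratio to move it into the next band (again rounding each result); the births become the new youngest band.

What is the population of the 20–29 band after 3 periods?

[period 1]
Births: 17400 × 0.138 = 2401 ; 9900 × 0.456 = 4514 → total 6915
10–19: 16000 × 0.975 = 15600
20–29: 20000 × 0.993 = 19860
30–39: 17400 × 0.952 = 16565
40+: 9900 × 0.952 + 13400 × 0.649 = 9425 + 8697 = 18122
Population now: 0–9=6915, 10–19=15600, 20–29=19860, 30–39=16565, 40+=18122
[period 2]
Births: 19860 × 0.138 = 2741 ; 16565 × 0.456 = 7554 → total 10295
10–19: 6915 × 0.975 = 6742
20–29: 15600 × 0.993 = 15491
30–39: 19860 × 0.952 = 18907
40+: 16565 × 0.952 + 18122 × 0.649 = 15770 + 11761 = 27531
Population now: 0–9=10295, 10–19=6742, 20–29=15491, 30–39=18907, 40+=27531
[period 3]
Births: 15491 × 0.138 = 2138 ; 18907 × 0.456 = 8622 → total 10760
10–19: 10295 × 0.975 = 10038
20–29: 6742 × 0.993 = 6695
30–39: 15491 × 0.952 = 14747
40+: 18907 × 0.952 + 27531 × 0.649 = 17999 + 17868 = 35867
Population now: 0–9=10760, 10–19=10038, 20–29=6695, 30–39=14747, 40+=35867

6695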